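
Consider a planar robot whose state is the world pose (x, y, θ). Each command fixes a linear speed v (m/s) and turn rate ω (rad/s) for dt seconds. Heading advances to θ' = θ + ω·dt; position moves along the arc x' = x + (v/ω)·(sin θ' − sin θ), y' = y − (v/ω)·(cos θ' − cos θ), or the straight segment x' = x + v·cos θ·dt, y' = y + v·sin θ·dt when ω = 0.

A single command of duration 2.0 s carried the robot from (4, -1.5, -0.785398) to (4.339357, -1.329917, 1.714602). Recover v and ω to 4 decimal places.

Δθ = 1.714602 − -0.785398 = 2.500000
ω = Δθ/dt = 2.500000/2.0 = 1.2500
R = Δx/(sin θ' − sin θ) = 0.2000
v = R·ω = 0.2000·1.2500 = 0.2500

v = 0.2500, ω = 1.2500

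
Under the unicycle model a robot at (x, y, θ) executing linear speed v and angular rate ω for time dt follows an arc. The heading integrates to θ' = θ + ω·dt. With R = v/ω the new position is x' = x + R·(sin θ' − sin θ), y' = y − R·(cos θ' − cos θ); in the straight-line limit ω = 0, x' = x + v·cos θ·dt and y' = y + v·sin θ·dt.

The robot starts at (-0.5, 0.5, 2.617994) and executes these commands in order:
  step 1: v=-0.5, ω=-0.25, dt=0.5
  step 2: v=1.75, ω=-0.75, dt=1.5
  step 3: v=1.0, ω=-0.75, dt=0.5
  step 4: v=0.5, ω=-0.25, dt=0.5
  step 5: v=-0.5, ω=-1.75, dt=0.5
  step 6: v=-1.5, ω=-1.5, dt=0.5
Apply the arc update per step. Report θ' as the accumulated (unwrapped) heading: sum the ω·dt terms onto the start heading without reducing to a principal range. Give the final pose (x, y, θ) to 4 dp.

step 1: θ'=2.4930 (R=2.0000) → pose (-0.2919, 0.3618, 2.4930)
step 2: θ'=1.3680 (R=-2.3333) → pose (-1.1679, 2.6913, 1.3680)
step 3: θ'=0.9930 (R=-1.3333) → pose (-0.9788, 3.1510, 0.9930)
step 4: θ'=0.8680 (R=-2.0000) → pose (-0.8295, 3.3513, 0.8680)
step 5: θ'=-0.0070 (R=0.2857) → pose (-1.0495, 3.2503, -0.0070)
step 6: θ'=-0.7570 (R=1.0000) → pose (-1.7292, 3.5234, -0.7570)

(-1.7292, 3.5234, -0.7570)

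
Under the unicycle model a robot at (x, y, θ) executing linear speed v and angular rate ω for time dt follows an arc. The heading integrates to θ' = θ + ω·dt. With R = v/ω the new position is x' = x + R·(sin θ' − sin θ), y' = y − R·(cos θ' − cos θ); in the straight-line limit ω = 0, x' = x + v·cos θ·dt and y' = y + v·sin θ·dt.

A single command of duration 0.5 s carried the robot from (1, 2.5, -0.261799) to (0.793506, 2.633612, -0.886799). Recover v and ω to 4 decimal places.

v = -0.5000, ω = -1.2500

Δθ = -0.886799 − -0.261799 = -0.625000
ω = Δθ/dt = -0.625000/0.5 = -1.2500
R = Δx/(sin θ' − sin θ) = 0.4000
v = R·ω = 0.4000·-1.2500 = -0.5000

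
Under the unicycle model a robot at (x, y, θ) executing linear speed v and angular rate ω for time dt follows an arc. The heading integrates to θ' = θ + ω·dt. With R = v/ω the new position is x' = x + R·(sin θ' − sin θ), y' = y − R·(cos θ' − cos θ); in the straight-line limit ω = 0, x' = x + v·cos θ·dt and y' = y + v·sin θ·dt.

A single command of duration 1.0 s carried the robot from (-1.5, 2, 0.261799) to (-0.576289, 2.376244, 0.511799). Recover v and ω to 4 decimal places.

v = 1.0000, ω = 0.2500

Δθ = 0.511799 − 0.261799 = 0.250000
ω = Δθ/dt = 0.250000/1.0 = 0.2500
R = Δx/(sin θ' − sin θ) = 4.0000
v = R·ω = 4.0000·0.2500 = 1.0000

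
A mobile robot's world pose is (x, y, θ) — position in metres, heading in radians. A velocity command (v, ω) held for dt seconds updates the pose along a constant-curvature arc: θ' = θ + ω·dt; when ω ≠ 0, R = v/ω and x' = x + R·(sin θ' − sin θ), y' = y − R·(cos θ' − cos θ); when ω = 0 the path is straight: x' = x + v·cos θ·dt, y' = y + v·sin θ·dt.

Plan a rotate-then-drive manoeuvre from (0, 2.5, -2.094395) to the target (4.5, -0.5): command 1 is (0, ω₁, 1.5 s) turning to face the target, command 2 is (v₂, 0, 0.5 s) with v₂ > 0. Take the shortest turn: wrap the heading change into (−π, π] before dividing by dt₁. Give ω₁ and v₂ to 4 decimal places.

heading to target = atan2(-0.5−2.5, 4.5−0) = -0.5880
Δθ = wrap(-0.5880 − -2.0944) = 1.5064; ω₁ = Δθ/dt₁ = 1.0043
distance = √((4.5−0)² + (-0.5−2.5)²) = 5.4083; v₂ = distance/dt₂ = 10.8167

ω₁ = 1.0043, v₂ = 10.8167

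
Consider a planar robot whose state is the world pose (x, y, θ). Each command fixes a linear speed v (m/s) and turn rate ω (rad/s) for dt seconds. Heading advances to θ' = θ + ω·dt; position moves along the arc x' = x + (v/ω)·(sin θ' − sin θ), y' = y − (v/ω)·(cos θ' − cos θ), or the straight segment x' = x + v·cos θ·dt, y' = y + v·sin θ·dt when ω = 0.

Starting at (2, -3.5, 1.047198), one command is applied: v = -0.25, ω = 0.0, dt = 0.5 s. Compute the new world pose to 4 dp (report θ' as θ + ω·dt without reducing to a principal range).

(1.9375, -3.6083, 1.0472)

θ' = 1.0472 + 0.0·0.5 = 1.0472
ω = 0 → straight: x' = 2 + -0.25·cos(1.0472)·0.5 = 1.9375
y' = -3.5 + -0.25·sin(1.0472)·0.5 = -3.6083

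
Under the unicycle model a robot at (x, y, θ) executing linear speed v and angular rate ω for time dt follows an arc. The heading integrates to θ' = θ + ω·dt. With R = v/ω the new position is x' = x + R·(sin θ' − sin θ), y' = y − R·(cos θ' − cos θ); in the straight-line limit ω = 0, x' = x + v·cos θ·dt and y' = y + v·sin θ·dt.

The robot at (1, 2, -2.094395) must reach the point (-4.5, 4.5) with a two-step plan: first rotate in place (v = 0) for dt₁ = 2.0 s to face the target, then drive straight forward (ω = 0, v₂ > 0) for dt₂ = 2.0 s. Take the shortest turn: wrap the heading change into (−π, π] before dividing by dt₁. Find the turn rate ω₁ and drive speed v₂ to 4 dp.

heading to target = atan2(4.5−2, -4.5−1) = 2.7150
Δθ = wrap(2.7150 − -2.0944) = -1.4738; ω₁ = Δθ/dt₁ = -0.7369
distance = √((-4.5−1)² + (4.5−2)²) = 6.0415; v₂ = distance/dt₂ = 3.0208

ω₁ = -0.7369, v₂ = 3.0208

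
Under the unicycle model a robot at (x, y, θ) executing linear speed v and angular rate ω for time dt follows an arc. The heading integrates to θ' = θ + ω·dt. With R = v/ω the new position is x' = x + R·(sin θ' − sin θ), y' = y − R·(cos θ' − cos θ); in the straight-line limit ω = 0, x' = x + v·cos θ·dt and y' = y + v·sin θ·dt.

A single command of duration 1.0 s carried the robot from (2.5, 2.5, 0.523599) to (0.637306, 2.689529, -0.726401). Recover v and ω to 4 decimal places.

v = -2.0000, ω = -1.2500

Δθ = -0.726401 − 0.523599 = -1.250000
ω = Δθ/dt = -1.250000/1.0 = -1.2500
R = Δx/(sin θ' − sin θ) = 1.6000
v = R·ω = 1.6000·-1.2500 = -2.0000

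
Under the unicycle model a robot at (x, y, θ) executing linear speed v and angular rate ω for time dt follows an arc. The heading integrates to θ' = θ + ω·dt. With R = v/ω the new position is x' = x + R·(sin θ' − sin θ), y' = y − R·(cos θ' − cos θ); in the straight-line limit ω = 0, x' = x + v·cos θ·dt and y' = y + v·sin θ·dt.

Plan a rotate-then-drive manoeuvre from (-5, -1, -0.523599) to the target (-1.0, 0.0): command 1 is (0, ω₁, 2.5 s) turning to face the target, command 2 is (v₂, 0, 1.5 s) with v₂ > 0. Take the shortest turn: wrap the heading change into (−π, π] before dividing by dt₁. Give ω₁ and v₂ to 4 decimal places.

heading to target = atan2(0−-1, -1−-5) = 0.2450
Δθ = wrap(0.2450 − -0.5236) = 0.7686; ω₁ = Δθ/dt₁ = 0.3074
distance = √((-1−-5)² + (0−-1)²) = 4.1231; v₂ = distance/dt₂ = 2.7487

ω₁ = 0.3074, v₂ = 2.7487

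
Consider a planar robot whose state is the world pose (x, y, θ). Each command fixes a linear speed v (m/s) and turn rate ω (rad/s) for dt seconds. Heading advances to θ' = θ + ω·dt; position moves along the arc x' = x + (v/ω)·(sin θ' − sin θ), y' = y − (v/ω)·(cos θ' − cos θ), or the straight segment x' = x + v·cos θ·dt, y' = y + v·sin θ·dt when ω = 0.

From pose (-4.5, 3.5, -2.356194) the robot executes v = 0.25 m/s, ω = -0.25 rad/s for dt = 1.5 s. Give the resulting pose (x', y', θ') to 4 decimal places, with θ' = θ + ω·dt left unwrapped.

(-4.8081, 3.2901, -2.7312)

θ' = -2.3562 + -0.25·1.5 = -2.7312
R = v/ω = 0.25/-0.25 = -1.0000
x' = -4.5 + -1.0000·(sin -2.7312 − sin -2.3562) = -4.8081
y' = 3.5 − -1.0000·(cos -2.7312 − cos -2.3562) = 3.2901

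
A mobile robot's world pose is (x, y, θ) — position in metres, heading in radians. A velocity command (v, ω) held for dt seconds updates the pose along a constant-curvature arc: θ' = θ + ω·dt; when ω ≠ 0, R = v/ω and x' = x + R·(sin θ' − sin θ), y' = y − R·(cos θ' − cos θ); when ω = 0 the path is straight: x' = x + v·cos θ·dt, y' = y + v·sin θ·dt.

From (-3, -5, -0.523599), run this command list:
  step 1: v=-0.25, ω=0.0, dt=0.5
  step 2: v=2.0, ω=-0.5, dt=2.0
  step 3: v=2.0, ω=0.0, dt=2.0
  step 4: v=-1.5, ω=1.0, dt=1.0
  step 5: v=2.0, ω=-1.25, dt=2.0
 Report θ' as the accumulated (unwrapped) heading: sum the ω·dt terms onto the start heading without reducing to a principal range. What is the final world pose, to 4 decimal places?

(-2.2840, -13.9547, -3.0236)

step 1: θ'=-0.5236 (straight) → pose (-3.1083, -4.9375, -0.5236)
step 2: θ'=-1.5236 (R=-4.0000) → pose (-1.1127, -8.2129, -1.5236)
step 3: θ'=-1.5236 (straight) → pose (-0.9240, -12.2084, -1.5236)
step 4: θ'=-0.5236 (R=-1.5000) → pose (-1.6723, -10.9802, -0.5236)
step 5: θ'=-3.0236 (R=-1.6000) → pose (-2.2840, -13.9547, -3.0236)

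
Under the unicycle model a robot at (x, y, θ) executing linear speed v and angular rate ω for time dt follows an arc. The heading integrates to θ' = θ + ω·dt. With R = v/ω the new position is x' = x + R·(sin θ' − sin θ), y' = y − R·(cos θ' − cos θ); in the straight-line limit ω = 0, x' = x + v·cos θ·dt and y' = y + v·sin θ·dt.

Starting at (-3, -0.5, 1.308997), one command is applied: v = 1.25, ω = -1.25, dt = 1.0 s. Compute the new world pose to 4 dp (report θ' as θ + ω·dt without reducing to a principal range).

(-2.0930, 0.2394, 0.0590)

θ' = 1.3090 + -1.25·1.0 = 0.0590
R = v/ω = 1.25/-1.25 = -1.0000
x' = -3 + -1.0000·(sin 0.0590 − sin 1.3090) = -2.0930
y' = -0.5 − -1.0000·(cos 0.0590 − cos 1.3090) = 0.2394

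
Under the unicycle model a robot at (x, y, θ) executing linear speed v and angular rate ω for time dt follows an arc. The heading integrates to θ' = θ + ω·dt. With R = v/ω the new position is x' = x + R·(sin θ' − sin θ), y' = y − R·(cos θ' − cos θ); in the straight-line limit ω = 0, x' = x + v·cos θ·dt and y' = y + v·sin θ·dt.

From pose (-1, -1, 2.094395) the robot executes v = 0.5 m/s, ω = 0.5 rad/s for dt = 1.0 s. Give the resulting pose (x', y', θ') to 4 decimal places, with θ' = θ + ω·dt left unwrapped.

(-1.3457, -0.6460, 2.5944)

θ' = 2.0944 + 0.5·1.0 = 2.5944
R = v/ω = 0.5/0.5 = 1.0000
x' = -1 + 1.0000·(sin 2.5944 − sin 2.0944) = -1.3457
y' = -1 − 1.0000·(cos 2.5944 − cos 2.0944) = -0.6460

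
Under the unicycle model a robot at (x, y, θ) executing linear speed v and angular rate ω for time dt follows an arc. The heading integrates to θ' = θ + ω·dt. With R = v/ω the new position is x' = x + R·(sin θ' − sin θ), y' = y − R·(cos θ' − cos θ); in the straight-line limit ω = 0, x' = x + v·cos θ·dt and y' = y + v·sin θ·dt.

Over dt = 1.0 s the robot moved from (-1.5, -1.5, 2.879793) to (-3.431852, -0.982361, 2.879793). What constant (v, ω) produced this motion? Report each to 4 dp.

Δθ = 2.879793 − 2.879793 = 0.000000
ω = Δθ/dt = 0.000000/1.0 = 0.0000
ω = 0 → v = (Δx·cos θ + Δy·sin θ)/dt = 2.0000

v = 2.0000, ω = 0.0000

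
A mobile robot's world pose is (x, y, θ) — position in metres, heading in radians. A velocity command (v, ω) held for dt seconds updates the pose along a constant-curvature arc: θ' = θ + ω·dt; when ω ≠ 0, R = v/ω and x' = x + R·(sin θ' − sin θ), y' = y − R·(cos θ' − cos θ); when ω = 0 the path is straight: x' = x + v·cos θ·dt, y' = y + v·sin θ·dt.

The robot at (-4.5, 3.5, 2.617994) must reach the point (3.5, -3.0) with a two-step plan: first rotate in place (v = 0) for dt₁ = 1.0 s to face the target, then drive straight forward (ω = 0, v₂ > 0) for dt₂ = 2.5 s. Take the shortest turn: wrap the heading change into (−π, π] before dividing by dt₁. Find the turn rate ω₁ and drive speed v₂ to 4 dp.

ω₁ = 2.9829, v₂ = 4.1231

heading to target = atan2(-3−3.5, 3.5−-4.5) = -0.6823
Δθ = wrap(-0.6823 − 2.6180) = 2.9829; ω₁ = Δθ/dt₁ = 2.9829
distance = √((3.5−-4.5)² + (-3−3.5)²) = 10.3078; v₂ = distance/dt₂ = 4.1231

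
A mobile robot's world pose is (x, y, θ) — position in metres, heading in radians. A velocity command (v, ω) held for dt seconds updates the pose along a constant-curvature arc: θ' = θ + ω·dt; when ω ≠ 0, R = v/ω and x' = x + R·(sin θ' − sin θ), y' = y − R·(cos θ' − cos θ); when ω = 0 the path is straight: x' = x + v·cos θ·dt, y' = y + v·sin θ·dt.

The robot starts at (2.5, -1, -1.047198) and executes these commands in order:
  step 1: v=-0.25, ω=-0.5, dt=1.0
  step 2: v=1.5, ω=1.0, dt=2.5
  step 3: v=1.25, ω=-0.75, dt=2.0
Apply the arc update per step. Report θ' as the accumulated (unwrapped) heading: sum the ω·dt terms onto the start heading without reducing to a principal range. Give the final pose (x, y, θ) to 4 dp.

step 1: θ'=-1.5472 (R=0.5000) → pose (2.4332, -0.7618, -1.5472)
step 2: θ'=0.9528 (R=1.5000) → pose (5.1553, -1.5955, 0.9528)
step 3: θ'=-0.5472 (R=-1.6667) → pose (7.3809, -1.1379, -0.5472)

(7.3809, -1.1379, -0.5472)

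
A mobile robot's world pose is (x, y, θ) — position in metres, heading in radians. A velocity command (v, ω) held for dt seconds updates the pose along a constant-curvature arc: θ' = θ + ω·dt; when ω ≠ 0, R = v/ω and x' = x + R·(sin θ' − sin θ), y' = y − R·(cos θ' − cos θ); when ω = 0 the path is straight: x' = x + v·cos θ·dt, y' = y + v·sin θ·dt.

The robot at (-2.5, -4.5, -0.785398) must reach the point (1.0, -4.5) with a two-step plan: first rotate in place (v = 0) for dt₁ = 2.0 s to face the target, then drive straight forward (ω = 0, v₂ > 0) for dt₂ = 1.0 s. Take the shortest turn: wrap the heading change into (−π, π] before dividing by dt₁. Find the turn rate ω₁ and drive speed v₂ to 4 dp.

ω₁ = 0.3927, v₂ = 3.5000

heading to target = atan2(-4.5−-4.5, 1−-2.5) = 0.0000
Δθ = wrap(0.0000 − -0.7854) = 0.7854; ω₁ = Δθ/dt₁ = 0.3927
distance = √((1−-2.5)² + (-4.5−-4.5)²) = 3.5000; v₂ = distance/dt₂ = 3.5000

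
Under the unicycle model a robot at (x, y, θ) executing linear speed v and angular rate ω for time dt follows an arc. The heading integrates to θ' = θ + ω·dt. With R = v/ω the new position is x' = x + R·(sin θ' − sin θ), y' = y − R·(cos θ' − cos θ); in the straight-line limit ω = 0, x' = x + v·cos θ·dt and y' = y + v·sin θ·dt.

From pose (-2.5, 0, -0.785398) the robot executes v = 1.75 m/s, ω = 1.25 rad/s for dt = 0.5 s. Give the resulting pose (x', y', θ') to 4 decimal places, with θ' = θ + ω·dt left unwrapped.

θ' = -0.7854 + 1.25·0.5 = -0.1604
R = v/ω = 1.75/1.25 = 1.4000
x' = -2.5 + 1.4000·(sin -0.1604 − sin -0.7854) = -1.7336
y' = 0 − 1.4000·(cos -0.1604 − cos -0.7854) = -0.3921

(-1.7336, -0.3921, -0.1604)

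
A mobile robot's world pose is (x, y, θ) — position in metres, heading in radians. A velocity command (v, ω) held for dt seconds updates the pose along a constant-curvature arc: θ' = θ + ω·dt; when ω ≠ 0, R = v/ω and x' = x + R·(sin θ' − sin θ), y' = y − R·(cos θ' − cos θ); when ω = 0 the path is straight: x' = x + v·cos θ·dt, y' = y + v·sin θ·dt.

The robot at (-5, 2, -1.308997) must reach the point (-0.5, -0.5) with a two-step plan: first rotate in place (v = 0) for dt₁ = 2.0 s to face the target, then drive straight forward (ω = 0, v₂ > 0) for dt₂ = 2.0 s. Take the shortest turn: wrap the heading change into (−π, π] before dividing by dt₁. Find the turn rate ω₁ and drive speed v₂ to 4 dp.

ω₁ = 0.4009, v₂ = 2.5739

heading to target = atan2(-0.5−2, -0.5−-5) = -0.5071
Δθ = wrap(-0.5071 − -1.3090) = 0.8019; ω₁ = Δθ/dt₁ = 0.4009
distance = √((-0.5−-5)² + (-0.5−2)²) = 5.1478; v₂ = distance/dt₂ = 2.5739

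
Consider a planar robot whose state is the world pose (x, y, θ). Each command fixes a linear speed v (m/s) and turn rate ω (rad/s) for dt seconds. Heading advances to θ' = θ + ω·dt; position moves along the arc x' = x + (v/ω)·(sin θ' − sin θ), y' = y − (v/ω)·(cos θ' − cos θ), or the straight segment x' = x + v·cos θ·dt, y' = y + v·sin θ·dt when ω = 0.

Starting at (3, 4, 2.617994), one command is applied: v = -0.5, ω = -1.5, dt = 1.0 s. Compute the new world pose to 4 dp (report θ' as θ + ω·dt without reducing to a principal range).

(3.1331, 3.5655, 1.1180)

θ' = 2.6180 + -1.5·1.0 = 1.1180
R = v/ω = -0.5/-1.5 = 0.3333
x' = 3 + 0.3333·(sin 1.1180 − sin 2.6180) = 3.1331
y' = 4 − 0.3333·(cos 1.1180 − cos 2.6180) = 3.5655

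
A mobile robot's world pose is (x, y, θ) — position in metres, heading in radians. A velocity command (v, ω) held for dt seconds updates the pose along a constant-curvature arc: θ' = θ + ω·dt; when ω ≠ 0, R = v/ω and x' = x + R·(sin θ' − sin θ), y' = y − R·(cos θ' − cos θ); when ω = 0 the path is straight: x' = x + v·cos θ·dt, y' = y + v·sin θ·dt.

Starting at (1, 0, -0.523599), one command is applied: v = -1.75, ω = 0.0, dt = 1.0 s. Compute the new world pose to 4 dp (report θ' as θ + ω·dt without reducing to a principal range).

θ' = -0.5236 + 0.0·1.0 = -0.5236
ω = 0 → straight: x' = 1 + -1.75·cos(-0.5236)·1.0 = -0.5155
y' = 0 + -1.75·sin(-0.5236)·1.0 = 0.8750

(-0.5155, 0.8750, -0.5236)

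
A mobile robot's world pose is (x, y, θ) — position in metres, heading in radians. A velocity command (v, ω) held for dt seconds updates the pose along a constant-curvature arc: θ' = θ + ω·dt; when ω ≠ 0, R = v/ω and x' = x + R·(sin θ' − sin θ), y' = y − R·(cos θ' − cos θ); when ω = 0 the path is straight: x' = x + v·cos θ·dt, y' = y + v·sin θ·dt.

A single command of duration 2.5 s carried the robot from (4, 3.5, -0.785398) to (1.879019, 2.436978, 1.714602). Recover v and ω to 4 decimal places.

v = -1.2500, ω = 1.0000

Δθ = 1.714602 − -0.785398 = 2.500000
ω = Δθ/dt = 2.500000/2.5 = 1.0000
R = Δx/(sin θ' − sin θ) = -1.2500
v = R·ω = -1.2500·1.0000 = -1.2500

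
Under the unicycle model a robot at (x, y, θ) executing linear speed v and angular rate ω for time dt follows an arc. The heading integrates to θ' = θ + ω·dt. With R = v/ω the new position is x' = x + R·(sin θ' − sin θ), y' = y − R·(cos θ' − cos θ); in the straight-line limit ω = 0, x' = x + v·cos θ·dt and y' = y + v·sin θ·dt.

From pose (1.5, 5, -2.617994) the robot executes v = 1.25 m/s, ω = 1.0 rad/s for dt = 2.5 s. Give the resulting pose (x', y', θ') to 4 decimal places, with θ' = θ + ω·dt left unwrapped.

θ' = -2.6180 + 1.0·2.5 = -0.1180
R = v/ω = 1.25/1.0 = 1.2500
x' = 1.5 + 1.2500·(sin -0.1180 − sin -2.6180) = 1.9778
y' = 5 − 1.2500·(cos -0.1180 − cos -2.6180) = 2.6762

(1.9778, 2.6762, -0.1180)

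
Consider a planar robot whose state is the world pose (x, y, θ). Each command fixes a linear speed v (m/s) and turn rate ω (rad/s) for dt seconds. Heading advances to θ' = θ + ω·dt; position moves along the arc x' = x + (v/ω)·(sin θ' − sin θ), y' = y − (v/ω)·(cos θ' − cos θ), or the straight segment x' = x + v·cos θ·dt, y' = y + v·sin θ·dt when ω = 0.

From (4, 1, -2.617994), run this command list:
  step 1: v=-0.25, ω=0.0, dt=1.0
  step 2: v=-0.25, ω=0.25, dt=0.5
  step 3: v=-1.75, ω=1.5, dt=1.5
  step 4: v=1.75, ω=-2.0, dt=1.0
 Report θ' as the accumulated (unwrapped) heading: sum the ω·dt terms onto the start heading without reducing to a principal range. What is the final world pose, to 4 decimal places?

(4.3707, 1.8621, -2.2430)

step 1: θ'=-2.6180 (straight) → pose (4.2165, 1.1250, -2.6180)
step 2: θ'=-2.4930 (R=-1.0000) → pose (4.3206, 1.1941, -2.4930)
step 3: θ'=-0.2430 (R=-1.1667) → pose (3.8965, 3.2562, -0.2430)
step 4: θ'=-2.2430 (R=-0.8750) → pose (4.3707, 1.8621, -2.2430)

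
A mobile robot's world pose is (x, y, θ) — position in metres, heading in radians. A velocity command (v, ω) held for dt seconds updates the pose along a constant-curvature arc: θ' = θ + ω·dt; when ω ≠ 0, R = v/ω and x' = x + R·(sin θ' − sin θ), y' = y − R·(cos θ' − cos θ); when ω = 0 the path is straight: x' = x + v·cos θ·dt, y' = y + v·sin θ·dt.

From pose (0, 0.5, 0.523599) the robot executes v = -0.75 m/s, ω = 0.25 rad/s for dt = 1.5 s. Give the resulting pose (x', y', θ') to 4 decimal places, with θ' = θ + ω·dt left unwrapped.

(-0.8474, -0.2300, 0.8986)

θ' = 0.5236 + 0.25·1.5 = 0.8986
R = v/ω = -0.75/0.25 = -3.0000
x' = 0 + -3.0000·(sin 0.8986 − sin 0.5236) = -0.8474
y' = 0.5 − -3.0000·(cos 0.8986 − cos 0.5236) = -0.2300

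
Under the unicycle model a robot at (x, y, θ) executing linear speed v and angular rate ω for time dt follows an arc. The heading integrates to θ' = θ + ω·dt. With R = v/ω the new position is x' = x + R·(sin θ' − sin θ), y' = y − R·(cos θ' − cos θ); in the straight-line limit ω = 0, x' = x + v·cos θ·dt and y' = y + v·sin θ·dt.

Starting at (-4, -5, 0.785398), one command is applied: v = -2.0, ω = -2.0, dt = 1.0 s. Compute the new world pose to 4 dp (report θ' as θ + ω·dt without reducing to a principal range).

θ' = 0.7854 + -2.0·1.0 = -1.2146
R = v/ω = -2.0/-2.0 = 1.0000
x' = -4 + 1.0000·(sin -1.2146 − sin 0.7854) = -5.6443
y' = -5 − 1.0000·(cos -1.2146 − cos 0.7854) = -4.6416

(-5.6443, -4.6416, -1.2146)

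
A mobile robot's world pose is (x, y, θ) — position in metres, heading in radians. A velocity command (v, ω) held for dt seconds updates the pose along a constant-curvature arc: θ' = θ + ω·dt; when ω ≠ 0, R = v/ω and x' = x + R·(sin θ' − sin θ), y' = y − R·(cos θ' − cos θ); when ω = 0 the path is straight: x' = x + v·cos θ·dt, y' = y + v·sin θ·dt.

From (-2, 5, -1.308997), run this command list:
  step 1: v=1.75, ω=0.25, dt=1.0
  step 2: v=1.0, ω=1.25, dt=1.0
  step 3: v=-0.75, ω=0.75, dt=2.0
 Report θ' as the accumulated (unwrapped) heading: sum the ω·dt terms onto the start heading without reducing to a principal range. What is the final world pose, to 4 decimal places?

(-1.2951, 1.8881, 1.6910)

step 1: θ'=-1.0590 (R=7.0000) → pose (-1.3416, 3.3835, -1.0590)
step 2: θ'=0.1910 (R=0.8000) → pose (-0.4922, 2.9899, 0.1910)
step 3: θ'=1.6910 (R=-1.0000) → pose (-1.2951, 1.8881, 1.6910)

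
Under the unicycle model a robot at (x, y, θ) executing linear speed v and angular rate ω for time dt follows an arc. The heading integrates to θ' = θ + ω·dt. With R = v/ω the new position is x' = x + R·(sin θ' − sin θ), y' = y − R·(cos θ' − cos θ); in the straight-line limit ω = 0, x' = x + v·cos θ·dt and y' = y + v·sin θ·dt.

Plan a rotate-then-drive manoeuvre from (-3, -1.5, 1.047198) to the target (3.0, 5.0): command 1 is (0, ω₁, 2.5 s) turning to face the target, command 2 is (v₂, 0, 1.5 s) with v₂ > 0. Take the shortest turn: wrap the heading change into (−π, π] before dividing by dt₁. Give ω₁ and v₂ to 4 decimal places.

heading to target = atan2(5−-1.5, 3−-3) = 0.8254
Δθ = wrap(0.8254 − 1.0472) = -0.2218; ω₁ = Δθ/dt₁ = -0.0887
distance = √((3−-3)² + (5−-1.5)²) = 8.8459; v₂ = distance/dt₂ = 5.8973

ω₁ = -0.0887, v₂ = 5.8973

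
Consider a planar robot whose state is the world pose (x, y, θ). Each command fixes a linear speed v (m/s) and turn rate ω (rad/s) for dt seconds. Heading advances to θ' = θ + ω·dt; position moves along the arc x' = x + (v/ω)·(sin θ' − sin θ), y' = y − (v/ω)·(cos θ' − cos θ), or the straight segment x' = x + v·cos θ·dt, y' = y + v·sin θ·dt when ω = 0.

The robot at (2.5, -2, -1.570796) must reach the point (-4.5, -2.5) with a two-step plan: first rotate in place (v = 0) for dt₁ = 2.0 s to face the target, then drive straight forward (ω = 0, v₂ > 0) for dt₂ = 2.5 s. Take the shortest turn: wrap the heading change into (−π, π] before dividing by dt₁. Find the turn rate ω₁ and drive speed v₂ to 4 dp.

ω₁ = -0.7497, v₂ = 2.8071

heading to target = atan2(-2.5−-2, -4.5−2.5) = -3.0703
Δθ = wrap(-3.0703 − -1.5708) = -1.4995; ω₁ = Δθ/dt₁ = -0.7497
distance = √((-4.5−2.5)² + (-2.5−-2)²) = 7.0178; v₂ = distance/dt₂ = 2.8071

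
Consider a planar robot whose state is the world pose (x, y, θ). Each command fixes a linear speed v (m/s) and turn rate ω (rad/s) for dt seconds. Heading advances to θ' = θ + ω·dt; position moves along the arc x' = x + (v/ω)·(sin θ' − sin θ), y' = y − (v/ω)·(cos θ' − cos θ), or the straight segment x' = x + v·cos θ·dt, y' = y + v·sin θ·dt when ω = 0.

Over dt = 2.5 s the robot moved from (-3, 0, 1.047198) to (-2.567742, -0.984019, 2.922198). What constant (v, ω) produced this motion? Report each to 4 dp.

Δθ = 2.922198 − 1.047198 = 1.875000
ω = Δθ/dt = 1.875000/2.5 = 0.7500
R = −Δy/(cos θ' − cos θ) = -0.6667
v = R·ω = -0.6667·0.7500 = -0.5000

v = -0.5000, ω = 0.7500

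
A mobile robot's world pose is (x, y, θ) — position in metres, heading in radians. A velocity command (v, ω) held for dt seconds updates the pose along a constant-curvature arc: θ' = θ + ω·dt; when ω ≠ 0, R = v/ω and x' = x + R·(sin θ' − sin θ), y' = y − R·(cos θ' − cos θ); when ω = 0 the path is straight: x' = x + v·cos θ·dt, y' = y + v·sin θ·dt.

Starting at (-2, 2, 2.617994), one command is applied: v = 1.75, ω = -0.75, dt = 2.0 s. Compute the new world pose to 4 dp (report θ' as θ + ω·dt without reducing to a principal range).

(-2.9315, 5.0415, 1.1180)

θ' = 2.6180 + -0.75·2.0 = 1.1180
R = v/ω = 1.75/-0.75 = -2.3333
x' = -2 + -2.3333·(sin 1.1180 − sin 2.6180) = -2.9315
y' = 2 − -2.3333·(cos 1.1180 − cos 2.6180) = 5.0415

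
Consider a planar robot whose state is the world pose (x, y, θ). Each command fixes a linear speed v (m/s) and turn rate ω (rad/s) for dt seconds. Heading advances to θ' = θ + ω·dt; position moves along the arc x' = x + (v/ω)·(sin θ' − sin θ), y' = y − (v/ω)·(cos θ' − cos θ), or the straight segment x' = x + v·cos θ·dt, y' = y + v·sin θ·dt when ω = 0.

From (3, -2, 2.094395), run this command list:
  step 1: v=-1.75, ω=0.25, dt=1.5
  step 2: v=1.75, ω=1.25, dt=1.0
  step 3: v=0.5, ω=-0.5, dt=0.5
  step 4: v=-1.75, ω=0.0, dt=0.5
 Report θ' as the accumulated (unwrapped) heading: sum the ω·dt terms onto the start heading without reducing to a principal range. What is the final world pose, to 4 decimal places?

(3.6710, -3.7273, 3.4694)

step 1: θ'=2.4694 (R=-7.0000) → pose (4.7032, -3.9772, 2.4694)
step 2: θ'=3.7194 (R=1.4000) → pose (3.0668, -3.8999, 3.7194)
step 3: θ'=3.4694 (R=-1.0000) → pose (2.8426, -4.0090, 3.4694)
step 4: θ'=3.4694 (straight) → pose (3.6710, -3.7273, 3.4694)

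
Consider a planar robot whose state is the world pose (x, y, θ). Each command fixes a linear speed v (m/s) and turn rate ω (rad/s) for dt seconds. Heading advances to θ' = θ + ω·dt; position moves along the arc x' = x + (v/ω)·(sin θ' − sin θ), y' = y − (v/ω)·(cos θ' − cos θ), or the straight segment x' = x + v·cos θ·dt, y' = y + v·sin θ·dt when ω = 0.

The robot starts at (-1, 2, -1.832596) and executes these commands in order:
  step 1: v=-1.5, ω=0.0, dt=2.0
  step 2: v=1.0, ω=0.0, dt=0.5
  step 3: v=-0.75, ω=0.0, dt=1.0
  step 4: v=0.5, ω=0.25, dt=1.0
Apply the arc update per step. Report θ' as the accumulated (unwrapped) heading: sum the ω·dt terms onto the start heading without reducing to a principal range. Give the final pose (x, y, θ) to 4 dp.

(-0.2268, 4.6452, -1.5826)

step 1: θ'=-1.8326 (straight) → pose (-0.2235, 4.8978, -1.8326)
step 2: θ'=-1.8326 (straight) → pose (-0.3530, 4.4148, -1.8326)
step 3: θ'=-1.8326 (straight) → pose (-0.1588, 5.1393, -1.8326)
step 4: θ'=-1.5826 (R=2.0000) → pose (-0.2268, 4.6452, -1.5826)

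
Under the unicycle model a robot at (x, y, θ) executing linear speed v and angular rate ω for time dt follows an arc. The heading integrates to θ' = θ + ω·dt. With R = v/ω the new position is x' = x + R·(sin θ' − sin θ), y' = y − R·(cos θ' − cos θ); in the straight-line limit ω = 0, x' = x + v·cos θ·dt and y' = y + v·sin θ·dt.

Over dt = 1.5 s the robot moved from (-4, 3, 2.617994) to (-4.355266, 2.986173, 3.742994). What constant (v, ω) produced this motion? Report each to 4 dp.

Δθ = 3.742994 − 2.617994 = 1.125000
ω = Δθ/dt = 1.125000/1.5 = 0.7500
R = Δx/(sin θ' − sin θ) = 0.3333
v = R·ω = 0.3333·0.7500 = 0.2500

v = 0.2500, ω = 0.7500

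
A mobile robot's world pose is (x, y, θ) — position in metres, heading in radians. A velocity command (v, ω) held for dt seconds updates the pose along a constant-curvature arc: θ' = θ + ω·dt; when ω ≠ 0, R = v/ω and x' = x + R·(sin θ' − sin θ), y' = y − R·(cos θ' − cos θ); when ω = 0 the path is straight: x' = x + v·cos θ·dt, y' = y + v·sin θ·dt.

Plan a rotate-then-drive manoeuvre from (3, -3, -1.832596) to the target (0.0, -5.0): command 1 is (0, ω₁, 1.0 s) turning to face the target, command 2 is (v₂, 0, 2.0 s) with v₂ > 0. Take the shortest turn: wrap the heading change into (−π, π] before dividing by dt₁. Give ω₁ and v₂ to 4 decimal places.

ω₁ = -0.7210, v₂ = 1.8028

heading to target = atan2(-5−-3, 0−3) = -2.5536
Δθ = wrap(-2.5536 − -1.8326) = -0.7210; ω₁ = Δθ/dt₁ = -0.7210
distance = √((0−3)² + (-5−-3)²) = 3.6056; v₂ = distance/dt₂ = 1.8028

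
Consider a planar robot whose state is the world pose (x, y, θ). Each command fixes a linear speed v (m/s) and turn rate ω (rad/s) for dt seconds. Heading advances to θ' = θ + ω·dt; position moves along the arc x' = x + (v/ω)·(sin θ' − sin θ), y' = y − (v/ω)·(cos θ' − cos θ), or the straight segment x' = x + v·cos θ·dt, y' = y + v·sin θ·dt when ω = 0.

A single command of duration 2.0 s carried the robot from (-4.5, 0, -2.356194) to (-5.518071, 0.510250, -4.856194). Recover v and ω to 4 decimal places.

v = 0.7500, ω = -1.2500

Δθ = -4.856194 − -2.356194 = -2.500000
ω = Δθ/dt = -2.500000/2.0 = -1.2500
R = Δx/(sin θ' − sin θ) = -0.6000
v = R·ω = -0.6000·-1.2500 = 0.7500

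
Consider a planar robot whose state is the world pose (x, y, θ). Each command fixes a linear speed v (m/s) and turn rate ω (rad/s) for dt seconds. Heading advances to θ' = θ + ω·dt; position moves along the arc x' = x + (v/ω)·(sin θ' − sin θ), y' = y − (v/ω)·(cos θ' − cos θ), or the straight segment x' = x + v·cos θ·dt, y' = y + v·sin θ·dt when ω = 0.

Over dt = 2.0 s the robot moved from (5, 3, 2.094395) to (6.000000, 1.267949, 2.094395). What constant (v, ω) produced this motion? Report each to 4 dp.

v = -1.0000, ω = 0.0000

Δθ = 2.094395 − 2.094395 = 0.000000
ω = Δθ/dt = 0.000000/2.0 = 0.0000
ω = 0 → v = (Δx·cos θ + Δy·sin θ)/dt = -1.0000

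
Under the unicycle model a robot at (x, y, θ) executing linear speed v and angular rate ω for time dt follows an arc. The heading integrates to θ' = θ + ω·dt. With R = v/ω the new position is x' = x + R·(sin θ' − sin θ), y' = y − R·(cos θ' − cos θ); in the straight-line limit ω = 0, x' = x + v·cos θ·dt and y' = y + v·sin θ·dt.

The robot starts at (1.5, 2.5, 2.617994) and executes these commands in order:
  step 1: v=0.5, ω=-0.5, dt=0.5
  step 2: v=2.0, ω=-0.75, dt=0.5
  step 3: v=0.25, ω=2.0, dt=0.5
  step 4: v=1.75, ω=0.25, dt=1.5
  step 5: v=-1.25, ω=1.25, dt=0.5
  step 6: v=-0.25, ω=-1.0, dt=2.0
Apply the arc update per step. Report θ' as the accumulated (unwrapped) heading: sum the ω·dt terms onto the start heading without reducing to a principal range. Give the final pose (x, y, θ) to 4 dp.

step 1: θ'=2.3680 (R=-1.0000) → pose (1.3013, 2.6506, 2.3680)
step 2: θ'=1.9930 (R=-2.6667) → pose (0.7320, 3.4657, 1.9930)
step 3: θ'=2.9930 (R=0.1250) → pose (0.6365, 3.5381, 2.9930)
step 4: θ'=3.3680 (R=7.0000) → pose (-1.9712, 3.4366, 3.3680)
step 5: θ'=3.9930 (R=-1.0000) → pose (-1.4434, 3.7521, 3.9930)
step 6: θ'=1.9930 (R=0.2500) → pose (-1.0273, 3.6898, 1.9930)

(-1.0273, 3.6898, 1.9930)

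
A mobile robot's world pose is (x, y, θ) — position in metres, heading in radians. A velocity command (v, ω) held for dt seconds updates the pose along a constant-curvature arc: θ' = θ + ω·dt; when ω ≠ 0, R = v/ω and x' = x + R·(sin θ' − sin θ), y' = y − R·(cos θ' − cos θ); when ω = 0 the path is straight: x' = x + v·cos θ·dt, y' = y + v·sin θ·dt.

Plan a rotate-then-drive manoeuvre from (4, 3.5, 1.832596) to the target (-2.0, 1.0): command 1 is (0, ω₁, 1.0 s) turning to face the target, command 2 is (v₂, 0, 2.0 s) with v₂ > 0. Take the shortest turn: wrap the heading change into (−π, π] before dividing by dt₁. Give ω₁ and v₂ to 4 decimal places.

ω₁ = 1.7038, v₂ = 3.2500

heading to target = atan2(1−3.5, -2−4) = -2.7468
Δθ = wrap(-2.7468 − 1.8326) = 1.7038; ω₁ = Δθ/dt₁ = 1.7038
distance = √((-2−4)² + (1−3.5)²) = 6.5000; v₂ = distance/dt₂ = 3.2500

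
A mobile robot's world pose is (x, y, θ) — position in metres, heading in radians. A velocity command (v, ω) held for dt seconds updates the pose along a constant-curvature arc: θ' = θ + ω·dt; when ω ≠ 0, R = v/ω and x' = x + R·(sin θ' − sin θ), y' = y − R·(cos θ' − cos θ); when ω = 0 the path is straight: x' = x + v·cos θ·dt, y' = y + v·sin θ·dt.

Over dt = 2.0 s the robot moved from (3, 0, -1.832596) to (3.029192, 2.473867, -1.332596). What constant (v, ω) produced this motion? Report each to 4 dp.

v = -1.2500, ω = 0.2500

Δθ = -1.332596 − -1.832596 = 0.500000
ω = Δθ/dt = 0.500000/2.0 = 0.2500
R = −Δy/(cos θ' − cos θ) = -5.0000
v = R·ω = -5.0000·0.2500 = -1.2500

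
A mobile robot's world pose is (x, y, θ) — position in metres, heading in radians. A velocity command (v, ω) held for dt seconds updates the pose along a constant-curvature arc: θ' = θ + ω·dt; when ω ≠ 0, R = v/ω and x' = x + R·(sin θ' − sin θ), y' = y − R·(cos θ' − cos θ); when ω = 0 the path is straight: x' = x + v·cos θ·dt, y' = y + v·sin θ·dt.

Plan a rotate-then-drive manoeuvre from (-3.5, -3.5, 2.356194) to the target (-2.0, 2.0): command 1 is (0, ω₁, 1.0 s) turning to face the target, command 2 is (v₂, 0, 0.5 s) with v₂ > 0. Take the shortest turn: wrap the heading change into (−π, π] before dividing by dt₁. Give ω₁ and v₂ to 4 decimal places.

heading to target = atan2(2−-3.5, -2−-3.5) = 1.3045
Δθ = wrap(1.3045 − 2.3562) = -1.0516; ω₁ = Δθ/dt₁ = -1.0516
distance = √((-2−-3.5)² + (2−-3.5)²) = 5.7009; v₂ = distance/dt₂ = 11.4018

ω₁ = -1.0516, v₂ = 11.4018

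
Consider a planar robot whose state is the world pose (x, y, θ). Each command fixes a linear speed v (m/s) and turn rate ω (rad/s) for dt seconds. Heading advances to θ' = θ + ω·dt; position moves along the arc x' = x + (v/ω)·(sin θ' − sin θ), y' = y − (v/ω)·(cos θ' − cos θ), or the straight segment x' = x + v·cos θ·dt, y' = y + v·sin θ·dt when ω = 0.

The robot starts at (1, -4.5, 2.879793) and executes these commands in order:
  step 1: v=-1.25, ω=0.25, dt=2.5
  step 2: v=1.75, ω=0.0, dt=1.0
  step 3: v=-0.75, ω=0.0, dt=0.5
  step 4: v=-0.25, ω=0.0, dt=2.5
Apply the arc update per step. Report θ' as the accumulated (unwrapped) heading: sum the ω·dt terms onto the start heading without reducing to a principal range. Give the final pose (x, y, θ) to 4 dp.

(3.3694, -4.6106, 3.5048)

step 1: θ'=3.5048 (R=-5.0000) → pose (4.0704, -4.3442, 3.5048)
step 2: θ'=3.5048 (straight) → pose (2.4346, -4.9659, 3.5048)
step 3: θ'=3.5048 (straight) → pose (2.7851, -4.8327, 3.5048)
step 4: θ'=3.5048 (straight) → pose (3.3694, -4.6106, 3.5048)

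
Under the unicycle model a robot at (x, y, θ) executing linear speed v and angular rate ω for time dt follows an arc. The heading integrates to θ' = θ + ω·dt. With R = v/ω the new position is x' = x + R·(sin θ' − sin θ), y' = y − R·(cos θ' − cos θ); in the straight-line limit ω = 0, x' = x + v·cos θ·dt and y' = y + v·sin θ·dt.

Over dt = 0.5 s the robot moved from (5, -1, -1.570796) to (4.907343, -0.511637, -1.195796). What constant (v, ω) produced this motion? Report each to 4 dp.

Δθ = -1.195796 − -1.570796 = 0.375000
ω = Δθ/dt = 0.375000/0.5 = 0.7500
R = −Δy/(cos θ' − cos θ) = -1.3333
v = R·ω = -1.3333·0.7500 = -1.0000

v = -1.0000, ω = 0.7500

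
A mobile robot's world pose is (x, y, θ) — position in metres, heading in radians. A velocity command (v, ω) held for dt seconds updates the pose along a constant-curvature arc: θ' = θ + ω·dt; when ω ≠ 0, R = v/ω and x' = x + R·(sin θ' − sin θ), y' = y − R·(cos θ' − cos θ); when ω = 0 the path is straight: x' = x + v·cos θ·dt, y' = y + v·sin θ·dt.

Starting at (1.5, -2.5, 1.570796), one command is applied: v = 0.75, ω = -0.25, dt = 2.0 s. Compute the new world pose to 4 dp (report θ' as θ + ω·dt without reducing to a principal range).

θ' = 1.5708 + -0.25·2.0 = 1.0708
R = v/ω = 0.75/-0.25 = -3.0000
x' = 1.5 + -3.0000·(sin 1.0708 − sin 1.5708) = 1.8673
y' = -2.5 − -3.0000·(cos 1.0708 − cos 1.5708) = -1.0617

(1.8673, -1.0617, 1.0708)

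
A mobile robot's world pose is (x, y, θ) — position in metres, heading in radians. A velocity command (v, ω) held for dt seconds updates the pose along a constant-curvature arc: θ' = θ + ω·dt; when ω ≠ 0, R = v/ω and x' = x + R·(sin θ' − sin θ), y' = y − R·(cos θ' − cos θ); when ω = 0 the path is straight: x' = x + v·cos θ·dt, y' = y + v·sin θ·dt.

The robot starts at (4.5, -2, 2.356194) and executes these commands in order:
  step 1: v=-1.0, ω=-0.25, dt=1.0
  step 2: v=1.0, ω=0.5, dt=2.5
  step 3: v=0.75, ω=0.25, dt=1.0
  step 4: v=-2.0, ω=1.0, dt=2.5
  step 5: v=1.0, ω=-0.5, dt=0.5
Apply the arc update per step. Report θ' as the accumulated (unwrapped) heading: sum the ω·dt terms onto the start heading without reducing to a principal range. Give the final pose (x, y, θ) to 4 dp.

(2.1926, 1.5053, 5.8562)

step 1: θ'=2.1062 (R=4.0000) → pose (5.1118, -2.7877, 2.1062)
step 2: θ'=3.3562 (R=2.0000) → pose (2.9658, -1.8539, 3.3562)
step 3: θ'=3.6062 (R=3.0000) → pose (2.2605, -2.1031, 3.6062)
step 4: θ'=6.1062 (R=-2.0000) → pose (1.7165, 1.6536, 6.1062)
step 5: θ'=5.8562 (R=-2.0000) → pose (2.1926, 1.5053, 5.8562)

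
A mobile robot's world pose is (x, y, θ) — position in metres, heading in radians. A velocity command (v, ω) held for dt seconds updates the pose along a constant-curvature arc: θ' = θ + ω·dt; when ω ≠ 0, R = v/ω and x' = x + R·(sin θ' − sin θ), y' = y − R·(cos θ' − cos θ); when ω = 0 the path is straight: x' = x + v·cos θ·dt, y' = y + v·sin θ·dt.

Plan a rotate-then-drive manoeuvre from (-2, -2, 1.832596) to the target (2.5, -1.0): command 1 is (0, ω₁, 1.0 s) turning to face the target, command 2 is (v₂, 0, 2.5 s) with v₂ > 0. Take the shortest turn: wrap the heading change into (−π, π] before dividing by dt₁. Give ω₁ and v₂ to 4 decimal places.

heading to target = atan2(-1−-2, 2.5−-2) = 0.2187
Δθ = wrap(0.2187 − 1.8326) = -1.6139; ω₁ = Δθ/dt₁ = -1.6139
distance = √((2.5−-2)² + (-1−-2)²) = 4.6098; v₂ = distance/dt₂ = 1.8439

ω₁ = -1.6139, v₂ = 1.8439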